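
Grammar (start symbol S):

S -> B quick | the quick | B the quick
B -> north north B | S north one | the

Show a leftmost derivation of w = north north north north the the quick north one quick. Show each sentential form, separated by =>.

S => B quick => north north B quick => north north north north B quick => north north north north S north one quick => north north north north B the quick north one quick => north north north north the the quick north one quick

S => B quick   [S -> B quick]
B quick => north north B quick   [B -> north north B]
north north B quick => north north north north B quick   [B -> north north B]
north north north north B quick => north north north north S north one quick   [B -> S north one]
north north north north S north one quick => north north north north B the quick north one quick   [S -> B the quick]
north north north north B the quick north one quick => north north north north the the quick north one quick   [B -> the]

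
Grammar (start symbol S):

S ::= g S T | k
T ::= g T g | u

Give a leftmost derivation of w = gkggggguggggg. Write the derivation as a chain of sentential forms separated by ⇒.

S ⇒ gST   [S ::= g S T]
gST ⇒ gkT   [S ::= k]
gkT ⇒ gkgTg   [T ::= g T g]
gkgTg ⇒ gkggTgg   [T ::= g T g]
gkggTgg ⇒ gkgggTggg   [T ::= g T g]
gkgggTggg ⇒ gkggggTgggg   [T ::= g T g]
gkggggTgggg ⇒ gkgggggTggggg   [T ::= g T g]
gkgggggTggggg ⇒ gkggggguggggg   [T ::= u]

S⇒gST⇒gkT⇒gkgTg⇒gkggTgg⇒gkgggTggg⇒gkggggTgggg⇒gkgggggTggggg⇒gkggggguggggg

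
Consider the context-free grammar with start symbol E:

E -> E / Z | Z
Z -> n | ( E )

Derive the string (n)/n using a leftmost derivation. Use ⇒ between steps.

E ⇒ E/Z ⇒ Z/Z ⇒ (E)/Z ⇒ (Z)/Z ⇒ (n)/Z ⇒ (n)/n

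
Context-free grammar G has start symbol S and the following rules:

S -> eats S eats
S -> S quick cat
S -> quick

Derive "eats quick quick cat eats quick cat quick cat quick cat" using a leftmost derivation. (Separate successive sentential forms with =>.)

S => S quick cat   [S -> S quick cat]
S quick cat => S quick cat quick cat   [S -> S quick cat]
S quick cat quick cat => S quick cat quick cat quick cat   [S -> S quick cat]
S quick cat quick cat quick cat => eats S eats quick cat quick cat quick cat   [S -> eats S eats]
eats S eats quick cat quick cat quick cat => eats S quick cat eats quick cat quick cat quick cat   [S -> S quick cat]
eats S quick cat eats quick cat quick cat quick cat => eats quick quick cat eats quick cat quick cat quick cat   [S -> quick]

S => S quick cat => S quick cat quick cat => S quick cat quick cat quick cat => eats S eats quick cat quick cat quick cat => eats S quick cat eats quick cat quick cat quick cat => eats quick quick cat eats quick cat quick cat quick cat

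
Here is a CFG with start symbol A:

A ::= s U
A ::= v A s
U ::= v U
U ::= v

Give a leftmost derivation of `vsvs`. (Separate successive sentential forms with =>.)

A=>vAs=>vsUs=>vsvs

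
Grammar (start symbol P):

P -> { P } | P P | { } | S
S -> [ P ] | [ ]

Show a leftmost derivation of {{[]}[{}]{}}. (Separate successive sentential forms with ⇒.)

P ⇒ {P} ⇒ {PP} ⇒ {PPP} ⇒ {{P}PP} ⇒ {{S}PP} ⇒ {{[]}PP} ⇒ {{[]}SP} ⇒ {{[]}[P]P} ⇒ {{[]}[{}]P} ⇒ {{[]}[{}]{}}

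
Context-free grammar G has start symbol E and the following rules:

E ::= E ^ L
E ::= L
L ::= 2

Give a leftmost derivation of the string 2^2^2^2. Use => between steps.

E => E^L => E^L^L => E^L^L^L => L^L^L^L => 2^L^L^L => 2^2^L^L => 2^2^2^L => 2^2^2^2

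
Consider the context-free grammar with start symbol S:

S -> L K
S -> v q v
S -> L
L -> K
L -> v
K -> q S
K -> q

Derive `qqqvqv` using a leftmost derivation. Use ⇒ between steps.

S ⇒ LK   [S -> L K]
LK ⇒ KK   [L -> K]
KK ⇒ qSK   [K -> q S]
qSK ⇒ qLK   [S -> L]
qLK ⇒ qKK   [L -> K]
qKK ⇒ qqK   [K -> q]
qqK ⇒ qqqS   [K -> q S]
qqqS ⇒ qqqvqv   [S -> v q v]

S⇒LK⇒KK⇒qSK⇒qLK⇒qKK⇒qqK⇒qqqS⇒qqqvqv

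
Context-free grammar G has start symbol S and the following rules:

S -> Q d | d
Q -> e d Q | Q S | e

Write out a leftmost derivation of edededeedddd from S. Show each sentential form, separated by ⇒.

S⇒Qd⇒edQd⇒edQSd⇒edQSSd⇒ededQSSd⇒ededQSSSd⇒edededQSSSd⇒edededeSSSd⇒edededeQdSSd⇒edededeedSSd⇒edededeeddSd⇒edededeedddd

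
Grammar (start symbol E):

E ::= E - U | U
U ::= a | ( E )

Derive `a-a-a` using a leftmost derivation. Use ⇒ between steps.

E ⇒ E-U   [E ::= E - U]
E-U ⇒ E-U-U   [E ::= E - U]
E-U-U ⇒ U-U-U   [E ::= U]
U-U-U ⇒ a-U-U   [U ::= a]
a-U-U ⇒ a-a-U   [U ::= a]
a-a-U ⇒ a-a-a   [U ::= a]

E⇒E-U⇒E-U-U⇒U-U-U⇒a-U-U⇒a-a-U⇒a-a-a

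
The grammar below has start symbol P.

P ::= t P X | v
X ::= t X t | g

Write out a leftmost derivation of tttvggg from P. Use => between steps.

P => tPX => ttPXX => tttPXXX => tttvXXX => tttvgXX => tttvggX => tttvggg

P => tPX   [P ::= t P X]
tPX => ttPXX   [P ::= t P X]
ttPXX => tttPXXX   [P ::= t P X]
tttPXXX => tttvXXX   [P ::= v]
tttvXXX => tttvgXX   [X ::= g]
tttvgXX => tttvggX   [X ::= g]
tttvggX => tttvggg   [X ::= g]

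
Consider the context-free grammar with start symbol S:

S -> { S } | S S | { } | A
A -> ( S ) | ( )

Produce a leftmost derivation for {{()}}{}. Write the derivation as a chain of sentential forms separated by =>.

S => SS => {S}S => {{S}}S => {{A}}S => {{()}}S => {{()}}{}

S => SS   [S -> S S]
SS => {S}S   [S -> { S }]
{S}S => {{S}}S   [S -> { S }]
{{S}}S => {{A}}S   [S -> A]
{{A}}S => {{()}}S   [A -> ( )]
{{()}}S => {{()}}{}   [S -> { }]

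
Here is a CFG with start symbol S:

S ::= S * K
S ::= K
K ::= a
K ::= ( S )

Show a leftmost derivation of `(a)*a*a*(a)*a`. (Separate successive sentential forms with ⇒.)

S⇒S*K⇒S*K*K⇒S*K*K*K⇒S*K*K*K*K⇒K*K*K*K*K⇒(S)*K*K*K*K⇒(K)*K*K*K*K⇒(a)*K*K*K*K⇒(a)*a*K*K*K⇒(a)*a*a*K*K⇒(a)*a*a*(S)*K⇒(a)*a*a*(K)*K⇒(a)*a*a*(a)*K⇒(a)*a*a*(a)*a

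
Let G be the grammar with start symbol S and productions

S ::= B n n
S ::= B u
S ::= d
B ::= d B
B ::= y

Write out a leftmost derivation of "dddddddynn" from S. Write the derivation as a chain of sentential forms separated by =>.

S => Bnn => dBnn => ddBnn => dddBnn => ddddBnn => dddddBnn => ddddddBnn => dddddddBnn => dddddddynn

S => Bnn   [S ::= B n n]
Bnn => dBnn   [B ::= d B]
dBnn => ddBnn   [B ::= d B]
ddBnn => dddBnn   [B ::= d B]
dddBnn => ddddBnn   [B ::= d B]
ddddBnn => dddddBnn   [B ::= d B]
dddddBnn => ddddddBnn   [B ::= d B]
ddddddBnn => dddddddBnn   [B ::= d B]
dddddddBnn => dddddddynn   [B ::= y]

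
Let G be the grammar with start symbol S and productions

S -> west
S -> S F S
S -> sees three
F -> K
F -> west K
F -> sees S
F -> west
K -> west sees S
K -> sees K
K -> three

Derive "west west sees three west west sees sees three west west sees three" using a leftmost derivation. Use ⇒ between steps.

S ⇒ S F S ⇒ S F S F S ⇒ west F S F S ⇒ west west K S F S ⇒ west west sees K S F S ⇒ west west sees three S F S ⇒ west west sees three S F S F S ⇒ west west sees three west F S F S ⇒ west west sees three west K S F S ⇒ west west sees three west west sees S S F S ⇒ west west sees three west west sees sees three S F S ⇒ west west sees three west west sees sees three west F S ⇒ west west sees three west west sees sees three west west S ⇒ west west sees three west west sees sees three west west sees three

S ⇒ S F S   [S -> S F S]
S F S ⇒ S F S F S   [S -> S F S]
S F S F S ⇒ west F S F S   [S -> west]
west F S F S ⇒ west west K S F S   [F -> west K]
west west K S F S ⇒ west west sees K S F S   [K -> sees K]
west west sees K S F S ⇒ west west sees three S F S   [K -> three]
west west sees three S F S ⇒ west west sees three S F S F S   [S -> S F S]
west west sees three S F S F S ⇒ west west sees three west F S F S   [S -> west]
west west sees three west F S F S ⇒ west west sees three west K S F S   [F -> K]
west west sees three west K S F S ⇒ west west sees three west west sees S S F S   [K -> west sees S]
west west sees three west west sees S S F S ⇒ west west sees three west west sees sees three S F S   [S -> sees three]
west west sees three west west sees sees three S F S ⇒ west west sees three west west sees sees three west F S   [S -> west]
west west sees three west west sees sees three west F S ⇒ west west sees three west west sees sees three west west S   [F -> west]
west west sees three west west sees sees three west west S ⇒ west west sees three west west sees sees three west west sees three   [S -> sees three]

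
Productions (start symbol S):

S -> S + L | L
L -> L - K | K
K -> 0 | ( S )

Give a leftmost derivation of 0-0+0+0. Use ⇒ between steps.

S ⇒ S+L   [S -> S + L]
S+L ⇒ S+L+L   [S -> S + L]
S+L+L ⇒ L+L+L   [S -> L]
L+L+L ⇒ L-K+L+L   [L -> L - K]
L-K+L+L ⇒ K-K+L+L   [L -> K]
K-K+L+L ⇒ 0-K+L+L   [K -> 0]
0-K+L+L ⇒ 0-0+L+L   [K -> 0]
0-0+L+L ⇒ 0-0+K+L   [L -> K]
0-0+K+L ⇒ 0-0+0+L   [K -> 0]
0-0+0+L ⇒ 0-0+0+K   [L -> K]
0-0+0+K ⇒ 0-0+0+0   [K -> 0]

S ⇒ S+L ⇒ S+L+L ⇒ L+L+L ⇒ L-K+L+L ⇒ K-K+L+L ⇒ 0-K+L+L ⇒ 0-0+L+L ⇒ 0-0+K+L ⇒ 0-0+0+L ⇒ 0-0+0+K ⇒ 0-0+0+0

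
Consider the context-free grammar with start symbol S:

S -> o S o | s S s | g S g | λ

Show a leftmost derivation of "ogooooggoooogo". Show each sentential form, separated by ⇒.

S ⇒ oSo ⇒ ogSgo ⇒ ogoSogo ⇒ ogooSoogo ⇒ ogoooSooogo ⇒ ogooooSoooogo ⇒ ogoooogSgoooogo ⇒ ogooooggoooogo

S ⇒ oSo   [S -> o S o]
oSo ⇒ ogSgo   [S -> g S g]
ogSgo ⇒ ogoSogo   [S -> o S o]
ogoSogo ⇒ ogooSoogo   [S -> o S o]
ogooSoogo ⇒ ogoooSooogo   [S -> o S o]
ogoooSooogo ⇒ ogooooSoooogo   [S -> o S o]
ogooooSoooogo ⇒ ogoooogSgoooogo   [S -> g S g]
ogoooogSgoooogo ⇒ ogooooggoooogo   [S -> λ]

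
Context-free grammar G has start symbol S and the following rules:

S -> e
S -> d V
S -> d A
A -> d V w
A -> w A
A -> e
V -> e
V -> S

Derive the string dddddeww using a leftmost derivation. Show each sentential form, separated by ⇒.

S⇒dA⇒ddVw⇒ddSw⇒dddAw⇒ddddVww⇒ddddSww⇒dddddAww⇒dddddeww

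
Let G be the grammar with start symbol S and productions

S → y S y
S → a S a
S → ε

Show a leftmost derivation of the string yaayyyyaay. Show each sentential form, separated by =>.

S => ySy => yaSay => yaaSaay => yaaySyaay => yaayySyyaay => yaayyyyaay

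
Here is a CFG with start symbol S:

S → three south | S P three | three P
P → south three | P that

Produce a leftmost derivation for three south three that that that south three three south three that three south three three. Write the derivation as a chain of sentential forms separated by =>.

S => S P three   [S → S P three]
S P three => S P three P three   [S → S P three]
S P three P three => S P three P three P three   [S → S P three]
S P three P three P three => three P P three P three P three   [S → three P]
three P P three P three P three => three P that P three P three P three   [P → P that]
three P that P three P three P three => three P that that P three P three P three   [P → P that]
three P that that P three P three P three => three P that that that P three P three P three   [P → P that]
three P that that that P three P three P three => three south three that that that P three P three P three   [P → south three]
three south three that that that P three P three P three => three south three that that that south three three P three P three   [P → south three]
three south three that that that south three three P three P three => three south three that that that south three three P that three P three   [P → P that]
three south three that that that south three three P that three P three => three south three that that that south three three south three that three P three   [P → south three]
three south three that that that south three three south three that three P three => three south three that that that south three three south three that three south three three   [P → south three]

S => S P three => S P three P three => S P three P three P three => three P P three P three P three => three P that P three P three P three => three P that that P three P three P three => three P that that that P three P three P three => three south three that that that P three P three P three => three south three that that that south three three P three P three => three south three that that that south three three P that three P three => three south three that that that south three three south three that three P three => three south three that that that south three three south three that three south three three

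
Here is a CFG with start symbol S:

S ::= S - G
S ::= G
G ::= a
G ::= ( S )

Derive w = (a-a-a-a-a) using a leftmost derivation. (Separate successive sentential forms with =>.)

S => G   [S ::= G]
G => (S)   [G ::= ( S )]
(S) => (S-G)   [S ::= S - G]
(S-G) => (S-G-G)   [S ::= S - G]
(S-G-G) => (S-G-G-G)   [S ::= S - G]
(S-G-G-G) => (S-G-G-G-G)   [S ::= S - G]
(S-G-G-G-G) => (G-G-G-G-G)   [S ::= G]
(G-G-G-G-G) => (a-G-G-G-G)   [G ::= a]
(a-G-G-G-G) => (a-a-G-G-G)   [G ::= a]
(a-a-G-G-G) => (a-a-a-G-G)   [G ::= a]
(a-a-a-G-G) => (a-a-a-a-G)   [G ::= a]
(a-a-a-a-G) => (a-a-a-a-a)   [G ::= a]

S=>G=>(S)=>(S-G)=>(S-G-G)=>(S-G-G-G)=>(S-G-G-G-G)=>(G-G-G-G-G)=>(a-G-G-G-G)=>(a-a-G-G-G)=>(a-a-a-G-G)=>(a-a-a-a-G)=>(a-a-a-a-a)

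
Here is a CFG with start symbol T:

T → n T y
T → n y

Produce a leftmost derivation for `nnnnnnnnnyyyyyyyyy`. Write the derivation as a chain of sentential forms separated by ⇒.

T⇒nTy⇒nnTyy⇒nnnTyyy⇒nnnnTyyyy⇒nnnnnTyyyyy⇒nnnnnnTyyyyyy⇒nnnnnnnTyyyyyyy⇒nnnnnnnnTyyyyyyyy⇒nnnnnnnnnyyyyyyyyy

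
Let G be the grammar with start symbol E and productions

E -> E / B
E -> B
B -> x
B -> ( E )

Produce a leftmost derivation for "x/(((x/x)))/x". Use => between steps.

E => E/B   [E -> E / B]
E/B => E/B/B   [E -> E / B]
E/B/B => B/B/B   [E -> B]
B/B/B => x/B/B   [B -> x]
x/B/B => x/(E)/B   [B -> ( E )]
x/(E)/B => x/(B)/B   [E -> B]
x/(B)/B => x/((E))/B   [B -> ( E )]
x/((E))/B => x/((B))/B   [E -> B]
x/((B))/B => x/(((E)))/B   [B -> ( E )]
x/(((E)))/B => x/(((E/B)))/B   [E -> E / B]
x/(((E/B)))/B => x/(((B/B)))/B   [E -> B]
x/(((B/B)))/B => x/(((x/B)))/B   [B -> x]
x/(((x/B)))/B => x/(((x/x)))/B   [B -> x]
x/(((x/x)))/B => x/(((x/x)))/x   [B -> x]

E => E/B => E/B/B => B/B/B => x/B/B => x/(E)/B => x/(B)/B => x/((E))/B => x/((B))/B => x/(((E)))/B => x/(((E/B)))/B => x/(((B/B)))/B => x/(((x/B)))/B => x/(((x/x)))/B => x/(((x/x)))/x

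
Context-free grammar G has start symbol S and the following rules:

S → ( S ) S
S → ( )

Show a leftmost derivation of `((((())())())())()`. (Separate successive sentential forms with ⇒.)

S ⇒ (S)S   [S → ( S ) S]
(S)S ⇒ ((S)S)S   [S → ( S ) S]
((S)S)S ⇒ (((S)S)S)S   [S → ( S ) S]
(((S)S)S)S ⇒ ((((S)S)S)S)S   [S → ( S ) S]
((((S)S)S)S)S ⇒ ((((())S)S)S)S   [S → ( )]
((((())S)S)S)S ⇒ ((((())())S)S)S   [S → ( )]
((((())())S)S)S ⇒ ((((())())())S)S   [S → ( )]
((((())())())S)S ⇒ ((((())())())())S   [S → ( )]
((((())())())())S ⇒ ((((())())())())()   [S → ( )]

S⇒(S)S⇒((S)S)S⇒(((S)S)S)S⇒((((S)S)S)S)S⇒((((())S)S)S)S⇒((((())())S)S)S⇒((((())())())S)S⇒((((())())())())S⇒((((())())())())()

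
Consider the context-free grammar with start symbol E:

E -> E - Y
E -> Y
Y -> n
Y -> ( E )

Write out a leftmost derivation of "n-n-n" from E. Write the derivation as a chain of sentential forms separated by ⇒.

E ⇒ E-Y   [E -> E - Y]
E-Y ⇒ E-Y-Y   [E -> E - Y]
E-Y-Y ⇒ Y-Y-Y   [E -> Y]
Y-Y-Y ⇒ n-Y-Y   [Y -> n]
n-Y-Y ⇒ n-n-Y   [Y -> n]
n-n-Y ⇒ n-n-n   [Y -> n]

E ⇒ E-Y ⇒ E-Y-Y ⇒ Y-Y-Y ⇒ n-Y-Y ⇒ n-n-Y ⇒ n-n-n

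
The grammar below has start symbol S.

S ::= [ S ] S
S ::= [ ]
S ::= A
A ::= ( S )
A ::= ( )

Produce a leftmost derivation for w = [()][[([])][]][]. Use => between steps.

S=>[S]S=>[A]S=>[()]S=>[()][S]S=>[()][[S]S]S=>[()][[A]S]S=>[()][[(S)]S]S=>[()][[([])]S]S=>[()][[([])][]]S=>[()][[([])][]][]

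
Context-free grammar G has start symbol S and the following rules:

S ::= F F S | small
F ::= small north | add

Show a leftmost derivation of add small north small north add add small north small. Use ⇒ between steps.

S ⇒ F F S ⇒ add F S ⇒ add small north S ⇒ add small north F F S ⇒ add small north small north F S ⇒ add small north small north add S ⇒ add small north small north add F F S ⇒ add small north small north add add F S ⇒ add small north small north add add small north S ⇒ add small north small north add add small north small

S ⇒ F F S   [S ::= F F S]
F F S ⇒ add F S   [F ::= add]
add F S ⇒ add small north S   [F ::= small north]
add small north S ⇒ add small north F F S   [S ::= F F S]
add small north F F S ⇒ add small north small north F S   [F ::= small north]
add small north small north F S ⇒ add small north small north add S   [F ::= add]
add small north small north add S ⇒ add small north small north add F F S   [S ::= F F S]
add small north small north add F F S ⇒ add small north small north add add F S   [F ::= add]
add small north small north add add F S ⇒ add small north small north add add small north S   [F ::= small north]
add small north small north add add small north S ⇒ add small north small north add add small north small   [S ::= small]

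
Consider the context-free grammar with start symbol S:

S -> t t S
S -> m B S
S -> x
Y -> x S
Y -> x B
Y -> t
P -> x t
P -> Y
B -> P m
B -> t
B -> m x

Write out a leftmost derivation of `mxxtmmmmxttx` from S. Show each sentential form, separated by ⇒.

S ⇒ mBS ⇒ mPmS ⇒ mYmS ⇒ mxBmS ⇒ mxPmmS ⇒ mxYmmS ⇒ mxxBmmS ⇒ mxxtmmS ⇒ mxxtmmmBS ⇒ mxxtmmmmxS ⇒ mxxtmmmmxttS ⇒ mxxtmmmmxttx

S ⇒ mBS   [S -> m B S]
mBS ⇒ mPmS   [B -> P m]
mPmS ⇒ mYmS   [P -> Y]
mYmS ⇒ mxBmS   [Y -> x B]
mxBmS ⇒ mxPmmS   [B -> P m]
mxPmmS ⇒ mxYmmS   [P -> Y]
mxYmmS ⇒ mxxBmmS   [Y -> x B]
mxxBmmS ⇒ mxxtmmS   [B -> t]
mxxtmmS ⇒ mxxtmmmBS   [S -> m B S]
mxxtmmmBS ⇒ mxxtmmmmxS   [B -> m x]
mxxtmmmmxS ⇒ mxxtmmmmxttS   [S -> t t S]
mxxtmmmmxttS ⇒ mxxtmmmmxttx   [S -> x]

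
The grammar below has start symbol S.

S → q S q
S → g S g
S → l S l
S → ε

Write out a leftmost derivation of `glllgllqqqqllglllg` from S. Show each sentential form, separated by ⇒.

S ⇒ gSg ⇒ glSlg ⇒ gllSllg ⇒ glllSlllg ⇒ glllgSglllg ⇒ glllglSlglllg ⇒ glllgllSllglllg ⇒ glllgllqSqllglllg ⇒ glllgllqqSqqllglllg ⇒ glllgllqqqqllglllg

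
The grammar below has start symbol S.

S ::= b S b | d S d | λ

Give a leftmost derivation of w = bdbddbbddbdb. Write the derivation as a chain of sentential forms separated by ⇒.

S ⇒ bSb   [S ::= b S b]
bSb ⇒ bdSdb   [S ::= d S d]
bdSdb ⇒ bdbSbdb   [S ::= b S b]
bdbSbdb ⇒ bdbdSdbdb   [S ::= d S d]
bdbdSdbdb ⇒ bdbddSddbdb   [S ::= d S d]
bdbddSddbdb ⇒ bdbddbSbddbdb   [S ::= b S b]
bdbddbSbddbdb ⇒ bdbddbbddbdb   [S ::= λ]

S ⇒ bSb ⇒ bdSdb ⇒ bdbSbdb ⇒ bdbdSdbdb ⇒ bdbddSddbdb ⇒ bdbddbSbddbdb ⇒ bdbddbbddbdb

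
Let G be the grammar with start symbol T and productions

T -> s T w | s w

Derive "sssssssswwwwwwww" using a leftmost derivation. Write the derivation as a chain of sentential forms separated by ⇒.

T ⇒ sTw ⇒ ssTww ⇒ sssTwww ⇒ ssssTwwww ⇒ sssssTwwwww ⇒ ssssssTwwwwww ⇒ sssssssTwwwwwww ⇒ sssssssswwwwwwww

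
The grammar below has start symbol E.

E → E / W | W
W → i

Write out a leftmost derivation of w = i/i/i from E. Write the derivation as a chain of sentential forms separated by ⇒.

E ⇒ E/W ⇒ E/W/W ⇒ W/W/W ⇒ i/W/W ⇒ i/i/W ⇒ i/i/i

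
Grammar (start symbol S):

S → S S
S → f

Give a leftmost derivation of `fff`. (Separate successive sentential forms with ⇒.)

S ⇒ SS ⇒ SSS ⇒ fSS ⇒ ffS ⇒ fff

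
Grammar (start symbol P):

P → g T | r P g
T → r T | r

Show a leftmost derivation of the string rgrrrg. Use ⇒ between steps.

P ⇒ rPg ⇒ rgTg ⇒ rgrTg ⇒ rgrrTg ⇒ rgrrrg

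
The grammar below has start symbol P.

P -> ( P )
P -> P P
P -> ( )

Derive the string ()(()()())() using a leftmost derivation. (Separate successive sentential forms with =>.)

P => PP   [P -> P P]
PP => PPP   [P -> P P]
PPP => ()PP   [P -> ( )]
()PP => ()(P)P   [P -> ( P )]
()(P)P => ()(PP)P   [P -> P P]
()(PP)P => ()(PPP)P   [P -> P P]
()(PPP)P => ()(()PP)P   [P -> ( )]
()(()PP)P => ()(()()P)P   [P -> ( )]
()(()()P)P => ()(()()())P   [P -> ( )]
()(()()())P => ()(()()())()   [P -> ( )]

P=>PP=>PPP=>()PP=>()(P)P=>()(PP)P=>()(PPP)P=>()(()PP)P=>()(()()P)P=>()(()()())P=>()(()()())()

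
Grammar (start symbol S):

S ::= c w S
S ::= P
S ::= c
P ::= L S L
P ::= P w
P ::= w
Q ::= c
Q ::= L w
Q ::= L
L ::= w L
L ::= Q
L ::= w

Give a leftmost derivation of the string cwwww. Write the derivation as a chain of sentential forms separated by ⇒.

S ⇒ P ⇒ Pw ⇒ Pww ⇒ LSLww ⇒ QSLww ⇒ cSLww ⇒ cPLww ⇒ cwLww ⇒ cwwww

S ⇒ P   [S ::= P]
P ⇒ Pw   [P ::= P w]
Pw ⇒ Pww   [P ::= P w]
Pww ⇒ LSLww   [P ::= L S L]
LSLww ⇒ QSLww   [L ::= Q]
QSLww ⇒ cSLww   [Q ::= c]
cSLww ⇒ cPLww   [S ::= P]
cPLww ⇒ cwLww   [P ::= w]
cwLww ⇒ cwwww   [L ::= w]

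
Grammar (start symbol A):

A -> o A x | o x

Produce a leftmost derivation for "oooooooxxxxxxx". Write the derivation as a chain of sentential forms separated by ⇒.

A ⇒ oAx   [A -> o A x]
oAx ⇒ ooAxx   [A -> o A x]
ooAxx ⇒ oooAxxx   [A -> o A x]
oooAxxx ⇒ ooooAxxxx   [A -> o A x]
ooooAxxxx ⇒ oooooAxxxxx   [A -> o A x]
oooooAxxxxx ⇒ ooooooAxxxxxx   [A -> o A x]
ooooooAxxxxxx ⇒ oooooooxxxxxxx   [A -> o x]

A ⇒ oAx ⇒ ooAxx ⇒ oooAxxx ⇒ ooooAxxxx ⇒ oooooAxxxxx ⇒ ooooooAxxxxxx ⇒ oooooooxxxxxxx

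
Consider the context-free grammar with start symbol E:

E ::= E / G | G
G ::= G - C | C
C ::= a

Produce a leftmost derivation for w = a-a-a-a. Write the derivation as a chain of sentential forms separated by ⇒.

E⇒G⇒G-C⇒G-C-C⇒G-C-C-C⇒C-C-C-C⇒a-C-C-C⇒a-a-C-C⇒a-a-a-C⇒a-a-a-a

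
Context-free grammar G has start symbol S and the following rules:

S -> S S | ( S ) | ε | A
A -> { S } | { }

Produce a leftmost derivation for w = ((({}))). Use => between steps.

S=>(S)=>((S))=>((SS))=>((SSS))=>(((S)SS))=>(((A)SS))=>((({})SS))=>((({})S))=>((({})))

S => (S)   [S -> ( S )]
(S) => ((S))   [S -> ( S )]
((S)) => ((SS))   [S -> S S]
((SS)) => ((SSS))   [S -> S S]
((SSS)) => (((S)SS))   [S -> ( S )]
(((S)SS)) => (((A)SS))   [S -> A]
(((A)SS)) => ((({})SS))   [A -> { }]
((({})SS)) => ((({})S))   [S -> ε]
((({})S)) => ((({})))   [S -> ε]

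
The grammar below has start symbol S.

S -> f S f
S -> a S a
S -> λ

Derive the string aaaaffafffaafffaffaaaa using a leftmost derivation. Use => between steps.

S=>aSa=>aaSaa=>aaaSaaa=>aaaaSaaaa=>aaaafSfaaaa=>aaaaffSffaaaa=>aaaaffaSaffaaaa=>aaaaffafSfaffaaaa=>aaaaffaffSffaffaaaa=>aaaaffafffSfffaffaaaa=>aaaaffafffaSafffaffaaaa=>aaaaffafffaafffaffaaaa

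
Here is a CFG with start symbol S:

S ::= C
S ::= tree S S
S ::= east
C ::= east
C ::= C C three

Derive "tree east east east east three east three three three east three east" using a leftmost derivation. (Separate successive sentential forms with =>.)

S => tree S S => tree C S => tree C C three S => tree C C three C three S => tree east C three C three S => tree east C C three three C three S => tree east east C three three C three S => tree east east C C three three three C three S => tree east east C C three C three three three C three S => tree east east east C three C three three three C three S => tree east east east east three C three three three C three S => tree east east east east three east three three three C three S => tree east east east east three east three three three east three S => tree east east east east three east three three three east three east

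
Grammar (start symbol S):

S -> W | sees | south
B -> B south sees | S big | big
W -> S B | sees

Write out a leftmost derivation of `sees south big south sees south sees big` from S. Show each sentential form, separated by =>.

S => W => S B => W B => S B B => sees B B => sees B south sees B => sees B south sees south sees B => sees S big south sees south sees B => sees south big south sees south sees B => sees south big south sees south sees big

S => W   [S -> W]
W => S B   [W -> S B]
S B => W B   [S -> W]
W B => S B B   [W -> S B]
S B B => sees B B   [S -> sees]
sees B B => sees B south sees B   [B -> B south sees]
sees B south sees B => sees B south sees south sees B   [B -> B south sees]
sees B south sees south sees B => sees S big south sees south sees B   [B -> S big]
sees S big south sees south sees B => sees south big south sees south sees B   [S -> south]
sees south big south sees south sees B => sees south big south sees south sees big   [B -> big]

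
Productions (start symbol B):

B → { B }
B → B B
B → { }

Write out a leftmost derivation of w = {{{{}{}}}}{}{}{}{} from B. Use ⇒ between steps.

B ⇒ BB   [B → B B]
BB ⇒ BBB   [B → B B]
BBB ⇒ BBBB   [B → B B]
BBBB ⇒ BBBBB   [B → B B]
BBBBB ⇒ {B}BBBB   [B → { B }]
{B}BBBB ⇒ {{B}}BBBB   [B → { B }]
{{B}}BBBB ⇒ {{{B}}}BBBB   [B → { B }]
{{{B}}}BBBB ⇒ {{{BB}}}BBBB   [B → B B]
{{{BB}}}BBBB ⇒ {{{{}B}}}BBBB   [B → { }]
{{{{}B}}}BBBB ⇒ {{{{}{}}}}BBBB   [B → { }]
{{{{}{}}}}BBBB ⇒ {{{{}{}}}}{}BBB   [B → { }]
{{{{}{}}}}{}BBB ⇒ {{{{}{}}}}{}{}BB   [B → { }]
{{{{}{}}}}{}{}BB ⇒ {{{{}{}}}}{}{}{}B   [B → { }]
{{{{}{}}}}{}{}{}B ⇒ {{{{}{}}}}{}{}{}{}   [B → { }]

B ⇒ BB ⇒ BBB ⇒ BBBB ⇒ BBBBB ⇒ {B}BBBB ⇒ {{B}}BBBB ⇒ {{{B}}}BBBB ⇒ {{{BB}}}BBBB ⇒ {{{{}B}}}BBBB ⇒ {{{{}{}}}}BBBB ⇒ {{{{}{}}}}{}BBB ⇒ {{{{}{}}}}{}{}BB ⇒ {{{{}{}}}}{}{}{}B ⇒ {{{{}{}}}}{}{}{}{}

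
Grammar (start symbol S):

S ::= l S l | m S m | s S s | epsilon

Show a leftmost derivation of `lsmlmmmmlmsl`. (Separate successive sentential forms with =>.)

S => lSl   [S ::= l S l]
lSl => lsSsl   [S ::= s S s]
lsSsl => lsmSmsl   [S ::= m S m]
lsmSmsl => lsmlSlmsl   [S ::= l S l]
lsmlSlmsl => lsmlmSmlmsl   [S ::= m S m]
lsmlmSmlmsl => lsmlmmSmmlmsl   [S ::= m S m]
lsmlmmSmmlmsl => lsmlmmmmlmsl   [S ::= epsilon]

S=>lSl=>lsSsl=>lsmSmsl=>lsmlSlmsl=>lsmlmSmlmsl=>lsmlmmSmmlmsl=>lsmlmmmmlmsl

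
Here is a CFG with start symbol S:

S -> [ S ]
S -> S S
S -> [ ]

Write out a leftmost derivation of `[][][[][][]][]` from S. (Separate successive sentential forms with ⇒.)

S ⇒ SS   [S -> S S]
SS ⇒ SSS   [S -> S S]
SSS ⇒ []SS   [S -> [ ]]
[]SS ⇒ [][]S   [S -> [ ]]
[][]S ⇒ [][]SS   [S -> S S]
[][]SS ⇒ [][][S]S   [S -> [ S ]]
[][][S]S ⇒ [][][SS]S   [S -> S S]
[][][SS]S ⇒ [][][[]S]S   [S -> [ ]]
[][][[]S]S ⇒ [][][[]SS]S   [S -> S S]
[][][[]SS]S ⇒ [][][[][]S]S   [S -> [ ]]
[][][[][]S]S ⇒ [][][[][][]]S   [S -> [ ]]
[][][[][][]]S ⇒ [][][[][][]][]   [S -> [ ]]

S ⇒ SS ⇒ SSS ⇒ []SS ⇒ [][]S ⇒ [][]SS ⇒ [][][S]S ⇒ [][][SS]S ⇒ [][][[]S]S ⇒ [][][[]SS]S ⇒ [][][[][]S]S ⇒ [][][[][][]]S ⇒ [][][[][][]][]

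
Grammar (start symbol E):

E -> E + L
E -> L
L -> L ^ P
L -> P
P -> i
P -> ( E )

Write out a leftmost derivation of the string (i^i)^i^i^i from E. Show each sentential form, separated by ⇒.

E ⇒ L   [E -> L]
L ⇒ L^P   [L -> L ^ P]
L^P ⇒ L^P^P   [L -> L ^ P]
L^P^P ⇒ L^P^P^P   [L -> L ^ P]
L^P^P^P ⇒ P^P^P^P   [L -> P]
P^P^P^P ⇒ (E)^P^P^P   [P -> ( E )]
(E)^P^P^P ⇒ (L)^P^P^P   [E -> L]
(L)^P^P^P ⇒ (L^P)^P^P^P   [L -> L ^ P]
(L^P)^P^P^P ⇒ (P^P)^P^P^P   [L -> P]
(P^P)^P^P^P ⇒ (i^P)^P^P^P   [P -> i]
(i^P)^P^P^P ⇒ (i^i)^P^P^P   [P -> i]
(i^i)^P^P^P ⇒ (i^i)^i^P^P   [P -> i]
(i^i)^i^P^P ⇒ (i^i)^i^i^P   [P -> i]
(i^i)^i^i^P ⇒ (i^i)^i^i^i   [P -> i]

E⇒L⇒L^P⇒L^P^P⇒L^P^P^P⇒P^P^P^P⇒(E)^P^P^P⇒(L)^P^P^P⇒(L^P)^P^P^P⇒(P^P)^P^P^P⇒(i^P)^P^P^P⇒(i^i)^P^P^P⇒(i^i)^i^P^P⇒(i^i)^i^i^P⇒(i^i)^i^i^i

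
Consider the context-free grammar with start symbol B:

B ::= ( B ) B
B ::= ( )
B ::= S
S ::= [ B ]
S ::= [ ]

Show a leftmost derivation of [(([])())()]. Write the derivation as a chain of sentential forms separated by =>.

B => S => [B] => [(B)B] => [((B)B)B] => [((S)B)B] => [(([])B)B] => [(([])())B] => [(([])())()]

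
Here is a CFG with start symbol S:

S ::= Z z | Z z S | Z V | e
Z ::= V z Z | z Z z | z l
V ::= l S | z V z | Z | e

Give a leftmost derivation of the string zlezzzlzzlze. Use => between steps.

S => ZzS => VzZzS => ZzZzS => VzZzZzS => zVzzZzZzS => zlSzzZzZzS => zlezzZzZzS => zlezzzlzZzS => zlezzzlzzlzS => zlezzzlzzlze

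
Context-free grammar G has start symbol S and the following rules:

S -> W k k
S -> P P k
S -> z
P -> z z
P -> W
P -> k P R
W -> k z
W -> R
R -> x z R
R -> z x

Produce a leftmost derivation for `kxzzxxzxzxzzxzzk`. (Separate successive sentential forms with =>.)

S => PPk => kPRPk => kWRPk => kRRPk => kxzRRPk => kxzzxRPk => kxzzxxzRPk => kxzzxxzxzRPk => kxzzxxzxzxzRPk => kxzzxxzxzxzzxPk => kxzzxxzxzxzzxzzk

S => PPk   [S -> P P k]
PPk => kPRPk   [P -> k P R]
kPRPk => kWRPk   [P -> W]
kWRPk => kRRPk   [W -> R]
kRRPk => kxzRRPk   [R -> x z R]
kxzRRPk => kxzzxRPk   [R -> z x]
kxzzxRPk => kxzzxxzRPk   [R -> x z R]
kxzzxxzRPk => kxzzxxzxzRPk   [R -> x z R]
kxzzxxzxzRPk => kxzzxxzxzxzRPk   [R -> x z R]
kxzzxxzxzxzRPk => kxzzxxzxzxzzxPk   [R -> z x]
kxzzxxzxzxzzxPk => kxzzxxzxzxzzxzzk   [P -> z z]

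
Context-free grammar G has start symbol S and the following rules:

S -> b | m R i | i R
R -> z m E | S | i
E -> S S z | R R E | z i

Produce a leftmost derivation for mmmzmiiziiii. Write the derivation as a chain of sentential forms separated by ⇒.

S ⇒ mRi   [S -> m R i]
mRi ⇒ mSi   [R -> S]
mSi ⇒ mmRii   [S -> m R i]
mmRii ⇒ mmSii   [R -> S]
mmSii ⇒ mmmRiii   [S -> m R i]
mmmRiii ⇒ mmmzmEiii   [R -> z m E]
mmmzmEiii ⇒ mmmzmRREiii   [E -> R R E]
mmmzmRREiii ⇒ mmmzmiREiii   [R -> i]
mmmzmiREiii ⇒ mmmzmiiEiii   [R -> i]
mmmzmiiEiii ⇒ mmmzmiiziiii   [E -> z i]

S⇒mRi⇒mSi⇒mmRii⇒mmSii⇒mmmRiii⇒mmmzmEiii⇒mmmzmRREiii⇒mmmzmiREiii⇒mmmzmiiEiii⇒mmmzmiiziiii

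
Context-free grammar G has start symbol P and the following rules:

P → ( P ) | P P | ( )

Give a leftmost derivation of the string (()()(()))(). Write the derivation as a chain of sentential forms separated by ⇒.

P ⇒ PP   [P → P P]
PP ⇒ (P)P   [P → ( P )]
(P)P ⇒ (PP)P   [P → P P]
(PP)P ⇒ (()P)P   [P → ( )]
(()P)P ⇒ (()PP)P   [P → P P]
(()PP)P ⇒ (()()P)P   [P → ( )]
(()()P)P ⇒ (()()(P))P   [P → ( P )]
(()()(P))P ⇒ (()()(()))P   [P → ( )]
(()()(()))P ⇒ (()()(()))()   [P → ( )]

P⇒PP⇒(P)P⇒(PP)P⇒(()P)P⇒(()PP)P⇒(()()P)P⇒(()()(P))P⇒(()()(()))P⇒(()()(()))()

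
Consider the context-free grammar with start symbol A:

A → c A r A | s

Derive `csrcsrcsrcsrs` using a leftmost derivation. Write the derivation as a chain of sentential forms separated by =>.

A => cArA   [A → c A r A]
cArA => csrA   [A → s]
csrA => csrcArA   [A → c A r A]
csrcArA => csrcsrA   [A → s]
csrcsrA => csrcsrcArA   [A → c A r A]
csrcsrcArA => csrcsrcsrA   [A → s]
csrcsrcsrA => csrcsrcsrcArA   [A → c A r A]
csrcsrcsrcArA => csrcsrcsrcsrA   [A → s]
csrcsrcsrcsrA => csrcsrcsrcsrs   [A → s]

A => cArA => csrA => csrcArA => csrcsrA => csrcsrcArA => csrcsrcsrA => csrcsrcsrcArA => csrcsrcsrcsrA => csrcsrcsrcsrs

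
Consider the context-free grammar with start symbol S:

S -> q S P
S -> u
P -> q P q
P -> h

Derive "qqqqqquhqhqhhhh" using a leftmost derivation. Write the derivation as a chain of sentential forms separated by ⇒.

S⇒qSP⇒qqSPP⇒qqqSPPP⇒qqqqSPPPP⇒qqqqqSPPPPP⇒qqqqqqSPPPPPP⇒qqqqqquPPPPPP⇒qqqqqquhPPPPP⇒qqqqqquhqPqPPPP⇒qqqqqquhqhqPPPP⇒qqqqqquhqhqhPPP⇒qqqqqquhqhqhhPP⇒qqqqqquhqhqhhhP⇒qqqqqquhqhqhhhh

S ⇒ qSP   [S -> q S P]
qSP ⇒ qqSPP   [S -> q S P]
qqSPP ⇒ qqqSPPP   [S -> q S P]
qqqSPPP ⇒ qqqqSPPPP   [S -> q S P]
qqqqSPPPP ⇒ qqqqqSPPPPP   [S -> q S P]
qqqqqSPPPPP ⇒ qqqqqqSPPPPPP   [S -> q S P]
qqqqqqSPPPPPP ⇒ qqqqqquPPPPPP   [S -> u]
qqqqqquPPPPPP ⇒ qqqqqquhPPPPP   [P -> h]
qqqqqquhPPPPP ⇒ qqqqqquhqPqPPPP   [P -> q P q]
qqqqqquhqPqPPPP ⇒ qqqqqquhqhqPPPP   [P -> h]
qqqqqquhqhqPPPP ⇒ qqqqqquhqhqhPPP   [P -> h]
qqqqqquhqhqhPPP ⇒ qqqqqquhqhqhhPP   [P -> h]
qqqqqquhqhqhhPP ⇒ qqqqqquhqhqhhhP   [P -> h]
qqqqqquhqhqhhhP ⇒ qqqqqquhqhqhhhh   [P -> h]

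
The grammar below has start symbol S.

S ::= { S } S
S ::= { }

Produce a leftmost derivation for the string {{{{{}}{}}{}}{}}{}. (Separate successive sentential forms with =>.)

S=>{S}S=>{{S}S}S=>{{{S}S}S}S=>{{{{S}S}S}S}S=>{{{{{}}S}S}S}S=>{{{{{}}{}}S}S}S=>{{{{{}}{}}{}}S}S=>{{{{{}}{}}{}}{}}S=>{{{{{}}{}}{}}{}}{}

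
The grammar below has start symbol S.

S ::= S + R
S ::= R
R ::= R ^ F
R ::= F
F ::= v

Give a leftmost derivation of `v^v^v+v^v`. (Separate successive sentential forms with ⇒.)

S ⇒ S+R ⇒ R+R ⇒ R^F+R ⇒ R^F^F+R ⇒ F^F^F+R ⇒ v^F^F+R ⇒ v^v^F+R ⇒ v^v^v+R ⇒ v^v^v+R^F ⇒ v^v^v+F^F ⇒ v^v^v+v^F ⇒ v^v^v+v^v

S ⇒ S+R   [S ::= S + R]
S+R ⇒ R+R   [S ::= R]
R+R ⇒ R^F+R   [R ::= R ^ F]
R^F+R ⇒ R^F^F+R   [R ::= R ^ F]
R^F^F+R ⇒ F^F^F+R   [R ::= F]
F^F^F+R ⇒ v^F^F+R   [F ::= v]
v^F^F+R ⇒ v^v^F+R   [F ::= v]
v^v^F+R ⇒ v^v^v+R   [F ::= v]
v^v^v+R ⇒ v^v^v+R^F   [R ::= R ^ F]
v^v^v+R^F ⇒ v^v^v+F^F   [R ::= F]
v^v^v+F^F ⇒ v^v^v+v^F   [F ::= v]
v^v^v+v^F ⇒ v^v^v+v^v   [F ::= v]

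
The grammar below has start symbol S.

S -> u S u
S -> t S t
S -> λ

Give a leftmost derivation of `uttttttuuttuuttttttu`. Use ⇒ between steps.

S ⇒ uSu   [S -> u S u]
uSu ⇒ utStu   [S -> t S t]
utStu ⇒ uttSttu   [S -> t S t]
uttSttu ⇒ utttStttu   [S -> t S t]
utttStttu ⇒ uttttSttttu   [S -> t S t]
uttttSttttu ⇒ utttttStttttu   [S -> t S t]
utttttStttttu ⇒ uttttttSttttttu   [S -> t S t]
uttttttSttttttu ⇒ uttttttuSuttttttu   [S -> u S u]
uttttttuSuttttttu ⇒ uttttttuuSuuttttttu   [S -> u S u]
uttttttuuSuuttttttu ⇒ uttttttuutStuuttttttu   [S -> t S t]
uttttttuutStuuttttttu ⇒ uttttttuuttuuttttttu   [S -> λ]

S ⇒ uSu ⇒ utStu ⇒ uttSttu ⇒ utttStttu ⇒ uttttSttttu ⇒ utttttStttttu ⇒ uttttttSttttttu ⇒ uttttttuSuttttttu ⇒ uttttttuuSuuttttttu ⇒ uttttttuutStuuttttttu ⇒ uttttttuuttuuttttttu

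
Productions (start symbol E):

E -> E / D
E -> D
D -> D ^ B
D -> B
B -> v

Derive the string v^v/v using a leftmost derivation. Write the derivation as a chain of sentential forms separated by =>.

E => E/D => D/D => D^B/D => B^B/D => v^B/D => v^v/D => v^v/B => v^v/v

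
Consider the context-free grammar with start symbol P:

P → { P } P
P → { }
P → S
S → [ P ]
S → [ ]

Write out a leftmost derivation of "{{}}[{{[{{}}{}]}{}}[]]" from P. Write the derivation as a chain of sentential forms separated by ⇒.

P ⇒ {P}P   [P → { P } P]
{P}P ⇒ {{}}P   [P → { }]
{{}}P ⇒ {{}}S   [P → S]
{{}}S ⇒ {{}}[P]   [S → [ P ]]
{{}}[P] ⇒ {{}}[{P}P]   [P → { P } P]
{{}}[{P}P] ⇒ {{}}[{{P}P}P]   [P → { P } P]
{{}}[{{P}P}P] ⇒ {{}}[{{S}P}P]   [P → S]
{{}}[{{S}P}P] ⇒ {{}}[{{[P]}P}P]   [S → [ P ]]
{{}}[{{[P]}P}P] ⇒ {{}}[{{[{P}P]}P}P]   [P → { P } P]
{{}}[{{[{P}P]}P}P] ⇒ {{}}[{{[{{}}P]}P}P]   [P → { }]
{{}}[{{[{{}}P]}P}P] ⇒ {{}}[{{[{{}}{}]}P}P]   [P → { }]
{{}}[{{[{{}}{}]}P}P] ⇒ {{}}[{{[{{}}{}]}{}}P]   [P → { }]
{{}}[{{[{{}}{}]}{}}P] ⇒ {{}}[{{[{{}}{}]}{}}S]   [P → S]
{{}}[{{[{{}}{}]}{}}S] ⇒ {{}}[{{[{{}}{}]}{}}[]]   [S → [ ]]

P⇒{P}P⇒{{}}P⇒{{}}S⇒{{}}[P]⇒{{}}[{P}P]⇒{{}}[{{P}P}P]⇒{{}}[{{S}P}P]⇒{{}}[{{[P]}P}P]⇒{{}}[{{[{P}P]}P}P]⇒{{}}[{{[{{}}P]}P}P]⇒{{}}[{{[{{}}{}]}P}P]⇒{{}}[{{[{{}}{}]}{}}P]⇒{{}}[{{[{{}}{}]}{}}S]⇒{{}}[{{[{{}}{}]}{}}[]]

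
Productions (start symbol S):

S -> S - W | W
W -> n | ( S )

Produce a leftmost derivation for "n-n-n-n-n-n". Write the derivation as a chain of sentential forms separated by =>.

S => S-W => S-W-W => S-W-W-W => S-W-W-W-W => S-W-W-W-W-W => W-W-W-W-W-W => n-W-W-W-W-W => n-n-W-W-W-W => n-n-n-W-W-W => n-n-n-n-W-W => n-n-n-n-n-W => n-n-n-n-n-n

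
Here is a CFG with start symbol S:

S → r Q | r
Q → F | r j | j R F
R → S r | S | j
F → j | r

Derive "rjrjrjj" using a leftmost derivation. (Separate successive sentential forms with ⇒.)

S ⇒ rQ   [S → r Q]
rQ ⇒ rjRF   [Q → j R F]
rjRF ⇒ rjSF   [R → S]
rjSF ⇒ rjrQF   [S → r Q]
rjrQF ⇒ rjrjRFF   [Q → j R F]
rjrjRFF ⇒ rjrjSFF   [R → S]
rjrjSFF ⇒ rjrjrFF   [S → r]
rjrjrFF ⇒ rjrjrjF   [F → j]
rjrjrjF ⇒ rjrjrjj   [F → j]

S ⇒ rQ ⇒ rjRF ⇒ rjSF ⇒ rjrQF ⇒ rjrjRFF ⇒ rjrjSFF ⇒ rjrjrFF ⇒ rjrjrjF ⇒ rjrjrjj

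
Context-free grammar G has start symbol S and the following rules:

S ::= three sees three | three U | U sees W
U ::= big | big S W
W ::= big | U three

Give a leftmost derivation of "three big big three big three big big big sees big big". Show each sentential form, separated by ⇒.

S ⇒ three U ⇒ three big S W ⇒ three big U sees W W ⇒ three big big S W sees W W ⇒ three big big three U W sees W W ⇒ three big big three big S W W sees W W ⇒ three big big three big three U W W sees W W ⇒ three big big three big three big W W sees W W ⇒ three big big three big three big big W sees W W ⇒ three big big three big three big big big sees W W ⇒ three big big three big three big big big sees big W ⇒ three big big three big three big big big sees big big

S ⇒ three U   [S ::= three U]
three U ⇒ three big S W   [U ::= big S W]
three big S W ⇒ three big U sees W W   [S ::= U sees W]
three big U sees W W ⇒ three big big S W sees W W   [U ::= big S W]
three big big S W sees W W ⇒ three big big three U W sees W W   [S ::= three U]
three big big three U W sees W W ⇒ three big big three big S W W sees W W   [U ::= big S W]
three big big three big S W W sees W W ⇒ three big big three big three U W W sees W W   [S ::= three U]
three big big three big three U W W sees W W ⇒ three big big three big three big W W sees W W   [U ::= big]
three big big three big three big W W sees W W ⇒ three big big three big three big big W sees W W   [W ::= big]
three big big three big three big big W sees W W ⇒ three big big three big three big big big sees W W   [W ::= big]
three big big three big three big big big sees W W ⇒ three big big three big three big big big sees big W   [W ::= big]
three big big three big three big big big sees big W ⇒ three big big three big three big big big sees big big   [W ::= big]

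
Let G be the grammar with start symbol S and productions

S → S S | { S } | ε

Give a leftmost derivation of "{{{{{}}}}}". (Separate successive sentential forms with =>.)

S => {S} => {SS} => {{S}S} => {{{S}}S} => {{{{S}}}S} => {{{{{S}}}}S} => {{{{{}}}}S} => {{{{{}}}}}

S => {S}   [S → { S }]
{S} => {SS}   [S → S S]
{SS} => {{S}S}   [S → { S }]
{{S}S} => {{{S}}S}   [S → { S }]
{{{S}}S} => {{{{S}}}S}   [S → { S }]
{{{{S}}}S} => {{{{{S}}}}S}   [S → { S }]
{{{{{S}}}}S} => {{{{{}}}}S}   [S → ε]
{{{{{}}}}S} => {{{{{}}}}}   [S → ε]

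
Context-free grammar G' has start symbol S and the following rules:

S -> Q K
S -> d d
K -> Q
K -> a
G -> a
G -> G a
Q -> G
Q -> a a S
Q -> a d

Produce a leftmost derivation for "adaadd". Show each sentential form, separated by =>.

S => QK => adK => adQ => adaaS => adaadd

S => QK   [S -> Q K]
QK => adK   [Q -> a d]
adK => adQ   [K -> Q]
adQ => adaaS   [Q -> a a S]
adaaS => adaadd   [S -> d d]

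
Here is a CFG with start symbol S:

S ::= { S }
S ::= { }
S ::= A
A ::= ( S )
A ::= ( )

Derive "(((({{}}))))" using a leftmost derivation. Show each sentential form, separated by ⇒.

S ⇒ A ⇒ (S) ⇒ (A) ⇒ ((S)) ⇒ ((A)) ⇒ (((S))) ⇒ (((A))) ⇒ ((((S)))) ⇒ (((({S})))) ⇒ (((({{}}))))

S ⇒ A   [S ::= A]
A ⇒ (S)   [A ::= ( S )]
(S) ⇒ (A)   [S ::= A]
(A) ⇒ ((S))   [A ::= ( S )]
((S)) ⇒ ((A))   [S ::= A]
((A)) ⇒ (((S)))   [A ::= ( S )]
(((S))) ⇒ (((A)))   [S ::= A]
(((A))) ⇒ ((((S))))   [A ::= ( S )]
((((S)))) ⇒ (((({S}))))   [S ::= { S }]
(((({S})))) ⇒ (((({{}}))))   [S ::= { }]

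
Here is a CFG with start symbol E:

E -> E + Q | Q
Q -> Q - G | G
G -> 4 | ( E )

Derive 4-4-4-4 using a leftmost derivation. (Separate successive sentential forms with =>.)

E => Q => Q-G => Q-G-G => Q-G-G-G => G-G-G-G => 4-G-G-G => 4-4-G-G => 4-4-4-G => 4-4-4-4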